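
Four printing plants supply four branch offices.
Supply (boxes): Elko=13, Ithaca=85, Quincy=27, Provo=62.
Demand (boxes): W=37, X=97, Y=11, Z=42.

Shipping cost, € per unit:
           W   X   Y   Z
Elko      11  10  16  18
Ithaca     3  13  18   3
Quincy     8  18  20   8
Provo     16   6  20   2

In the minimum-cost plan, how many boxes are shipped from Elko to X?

Optimal shipments:
  Elko to X: 13 boxes
  Ithaca to W: 21 boxes
  Ithaca to X: 22 boxes
  Ithaca to Z: 42 boxes
  Quincy to W: 16 boxes
  Quincy to Y: 11 boxes
  Provo to X: 62 boxes
Total cost = €1325.
So Elko→X carries 13 boxes.

13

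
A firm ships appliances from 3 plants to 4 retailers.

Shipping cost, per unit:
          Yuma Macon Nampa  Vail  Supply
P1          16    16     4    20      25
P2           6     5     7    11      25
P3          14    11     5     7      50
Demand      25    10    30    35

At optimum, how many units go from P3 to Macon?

10

The minimum-cost plan:
  P1->Nampa: 25 units
  P2->Yuma: 25 units
  P3->Macon: 10 units
  P3->Nampa: 5 units
  P3->Vail: 35 units
Total cost = 630.
So P3→Macon carries 10 units.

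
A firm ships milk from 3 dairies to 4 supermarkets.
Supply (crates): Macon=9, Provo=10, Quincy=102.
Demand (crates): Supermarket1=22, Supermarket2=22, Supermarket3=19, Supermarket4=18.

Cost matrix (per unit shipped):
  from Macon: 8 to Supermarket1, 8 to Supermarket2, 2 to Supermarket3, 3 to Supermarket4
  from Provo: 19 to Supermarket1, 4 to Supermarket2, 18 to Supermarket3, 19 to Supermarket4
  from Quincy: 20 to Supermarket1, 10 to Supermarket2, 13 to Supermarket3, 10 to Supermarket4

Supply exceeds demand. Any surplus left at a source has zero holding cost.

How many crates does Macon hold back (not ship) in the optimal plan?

0

Minimum-cost shipments:
  Macon→Supermarket1: 9 × 8 = 72
  Provo→Supermarket2: 10 × 4 = 40
  Quincy→Supermarket1: 13 × 20 = 260
  Quincy→Supermarket2: 12 × 10 = 120
  Quincy→Supermarket3: 19 × 13 = 247
  Quincy→Supermarket4: 18 × 10 = 180
Total cost = 919.
Macon ships 9 of its 9, leaving 0.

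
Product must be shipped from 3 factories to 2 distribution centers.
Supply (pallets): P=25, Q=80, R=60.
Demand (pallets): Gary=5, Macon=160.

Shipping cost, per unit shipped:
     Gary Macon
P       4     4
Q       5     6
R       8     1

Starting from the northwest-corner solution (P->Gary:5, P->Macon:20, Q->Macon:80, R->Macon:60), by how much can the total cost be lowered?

5

Current plan cost = 5·4 + 20·4 + 80·6 + 60·1 = 640.
Optimal plan:
  P→Macon: 25 × 4 = 100
  Q→Gary: 5 × 5 = 25
  Q→Macon: 75 × 6 = 450
  R→Macon: 60 × 1 = 60
Optimal cost = 635.
Saving = 640 − 635 = 5.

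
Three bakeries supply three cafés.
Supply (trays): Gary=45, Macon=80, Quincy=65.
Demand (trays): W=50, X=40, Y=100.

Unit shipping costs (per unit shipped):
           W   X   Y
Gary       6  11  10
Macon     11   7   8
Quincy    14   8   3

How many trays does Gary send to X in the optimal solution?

Optimal shipments:
  Gary–W: 45 × 6 = 270
  Macon–W: 5 × 11 = 55
  Macon–X: 40 × 7 = 280
  Macon–Y: 35 × 8 = 280
  Quincy–Y: 65 × 3 = 195
Total cost = 1080.
The route Gary→X is not used.

0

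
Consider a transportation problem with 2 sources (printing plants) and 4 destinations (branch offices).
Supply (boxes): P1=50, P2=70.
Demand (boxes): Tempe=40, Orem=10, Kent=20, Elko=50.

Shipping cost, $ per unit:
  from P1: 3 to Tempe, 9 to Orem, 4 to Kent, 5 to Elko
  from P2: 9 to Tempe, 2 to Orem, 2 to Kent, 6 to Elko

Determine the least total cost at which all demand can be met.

470

Optimal allocation:
  P1->Tempe: 40 × $3 = $120
  P1->Elko: 10 × $5 = $50
  P2->Orem: 10 × $2 = $20
  P2->Kent: 20 × $2 = $40
  P2->Elko: 40 × $6 = $240
Total = 120 + 50 + 20 + 40 + 240 = $470.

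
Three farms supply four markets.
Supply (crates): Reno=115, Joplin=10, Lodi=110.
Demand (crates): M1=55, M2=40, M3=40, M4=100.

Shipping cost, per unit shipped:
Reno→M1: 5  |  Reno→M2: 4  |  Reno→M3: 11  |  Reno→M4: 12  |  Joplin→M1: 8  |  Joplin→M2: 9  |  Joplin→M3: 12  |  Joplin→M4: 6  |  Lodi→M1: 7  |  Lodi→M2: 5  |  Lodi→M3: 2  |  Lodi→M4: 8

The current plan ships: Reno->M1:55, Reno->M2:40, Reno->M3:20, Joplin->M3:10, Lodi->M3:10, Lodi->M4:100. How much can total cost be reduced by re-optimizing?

220

Current plan cost = 55·5 + 40·4 + 20·11 + 10·12 + 10·2 + 100·8 = 1595.
Optimal plan:
  Reno to M1: 55 × 5 = 275
  Reno to M2: 40 × 4 = 160
  Reno to M4: 20 × 12 = 240
  Joplin to M4: 10 × 6 = 60
  Lodi to M3: 40 × 2 = 80
  Lodi to M4: 70 × 8 = 560
Optimal cost = 1375.
Saving = 1595 − 1375 = 220.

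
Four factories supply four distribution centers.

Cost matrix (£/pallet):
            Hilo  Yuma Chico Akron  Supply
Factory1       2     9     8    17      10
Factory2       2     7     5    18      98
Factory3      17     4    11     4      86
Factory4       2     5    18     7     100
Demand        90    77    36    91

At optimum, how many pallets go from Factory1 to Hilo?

Optimal shipments:
  Factory1->Hilo: 10 × £2 = £20
  Factory2->Hilo: 62 × £2 = £124
  Factory2->Chico: 36 × £5 = £180
  Factory3->Akron: 86 × £4 = £344
  Factory4->Hilo: 18 × £2 = £36
  Factory4->Yuma: 77 × £5 = £385
  Factory4->Akron: 5 × £7 = £35
Total cost = £1124.
So Factory1→Hilo carries 10 pallets.

10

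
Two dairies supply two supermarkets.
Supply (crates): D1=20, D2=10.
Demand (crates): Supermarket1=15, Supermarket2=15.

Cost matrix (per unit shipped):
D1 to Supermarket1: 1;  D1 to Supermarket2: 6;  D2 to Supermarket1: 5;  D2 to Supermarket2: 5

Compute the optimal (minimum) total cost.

95

Optimal allocation:
  D1->Supermarket1: 15 crates
  D1->Supermarket2: 5 crates
  D2->Supermarket2: 10 crates
Total cost = 95.
(Supply check: D1 ships 20; D2 ships 10.)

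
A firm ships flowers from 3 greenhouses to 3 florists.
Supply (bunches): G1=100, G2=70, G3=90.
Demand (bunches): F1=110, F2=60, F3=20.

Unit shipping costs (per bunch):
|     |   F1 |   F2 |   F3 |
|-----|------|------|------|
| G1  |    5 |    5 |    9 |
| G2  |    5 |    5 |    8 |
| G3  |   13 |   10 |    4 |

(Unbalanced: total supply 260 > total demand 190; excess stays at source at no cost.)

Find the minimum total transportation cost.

930

An optimal shipping plan:
  G1 to F1: 40 bunches
  G1 to F2: 60 bunches
  G2 to F1: 70 bunches
  G3 to F3: 20 bunches
Total cost = 930.
(Supply check: G1 ships 100; G2 ships 70; G3 ships 20.)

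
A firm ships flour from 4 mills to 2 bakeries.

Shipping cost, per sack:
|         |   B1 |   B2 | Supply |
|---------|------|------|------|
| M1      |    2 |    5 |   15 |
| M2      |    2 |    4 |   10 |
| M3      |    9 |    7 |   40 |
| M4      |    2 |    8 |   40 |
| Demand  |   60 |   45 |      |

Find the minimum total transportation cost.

One minimum-cost allocation:
  M1–B1: 15 × 2 = 30
  M2–B1: 5 × 2 = 10
  M2–B2: 5 × 4 = 20
  M3–B2: 40 × 7 = 280
  M4–B1: 40 × 2 = 80
Total = 30 + 10 + 20 + 280 + 80 = 420.
(Supply check: M1 ships 15; M2 ships 10; M3 ships 40; M4 ships 40.)

420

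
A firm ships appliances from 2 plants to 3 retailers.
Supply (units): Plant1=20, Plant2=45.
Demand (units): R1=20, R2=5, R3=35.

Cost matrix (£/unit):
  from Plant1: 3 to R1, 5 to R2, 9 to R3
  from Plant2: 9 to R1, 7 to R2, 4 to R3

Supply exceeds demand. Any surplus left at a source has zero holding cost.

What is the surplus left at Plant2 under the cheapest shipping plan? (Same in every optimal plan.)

Minimum-cost shipments:
  Plant1→R1: 20 units
  Plant2→R2: 5 units
  Plant2→R3: 35 units
Total cost = £235.
Plant2 ships 40 of its 45, leaving 5.

5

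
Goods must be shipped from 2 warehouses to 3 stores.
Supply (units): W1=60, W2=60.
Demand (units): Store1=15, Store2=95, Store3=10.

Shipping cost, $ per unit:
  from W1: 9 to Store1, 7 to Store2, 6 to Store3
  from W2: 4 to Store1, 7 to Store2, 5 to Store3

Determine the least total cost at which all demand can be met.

775

Optimal allocation:
  W1->Store2: 60 × $7 = $420
  W2->Store1: 15 × $4 = $60
  W2->Store2: 35 × $7 = $245
  W2->Store3: 10 × $5 = $50
Total = 420 + 60 + 245 + 50 = $775.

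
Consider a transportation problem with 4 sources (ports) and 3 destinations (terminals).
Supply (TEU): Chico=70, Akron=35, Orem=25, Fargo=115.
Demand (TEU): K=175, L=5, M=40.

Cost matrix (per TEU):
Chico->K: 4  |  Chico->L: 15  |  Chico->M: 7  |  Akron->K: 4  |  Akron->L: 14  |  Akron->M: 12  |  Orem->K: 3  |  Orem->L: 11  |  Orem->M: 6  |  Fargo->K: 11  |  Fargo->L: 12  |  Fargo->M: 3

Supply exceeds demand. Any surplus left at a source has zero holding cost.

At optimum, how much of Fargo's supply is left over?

25

An optimal plan:
  Chico to K: 70 × 4 = 280
  Akron to K: 35 × 4 = 140
  Orem to K: 25 × 3 = 75
  Fargo to K: 45 × 11 = 495
  Fargo to L: 5 × 12 = 60
  Fargo to M: 40 × 3 = 120
Total cost = 1170.
Fargo ships 90 of its 115, leaving 25.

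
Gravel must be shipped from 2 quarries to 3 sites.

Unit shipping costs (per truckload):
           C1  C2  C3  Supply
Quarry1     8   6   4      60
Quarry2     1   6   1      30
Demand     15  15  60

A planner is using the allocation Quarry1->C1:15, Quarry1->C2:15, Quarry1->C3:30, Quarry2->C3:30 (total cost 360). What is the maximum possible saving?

60

Current plan cost = 15·8 + 15·6 + 30·4 + 30·1 = 360.
Optimal plan:
  Quarry1 to C2: 15 × 6 = 90
  Quarry1 to C3: 45 × 4 = 180
  Quarry2 to C1: 15 × 1 = 15
  Quarry2 to C3: 15 × 1 = 15
Optimal cost = 300.
Saving = 360 − 300 = 60.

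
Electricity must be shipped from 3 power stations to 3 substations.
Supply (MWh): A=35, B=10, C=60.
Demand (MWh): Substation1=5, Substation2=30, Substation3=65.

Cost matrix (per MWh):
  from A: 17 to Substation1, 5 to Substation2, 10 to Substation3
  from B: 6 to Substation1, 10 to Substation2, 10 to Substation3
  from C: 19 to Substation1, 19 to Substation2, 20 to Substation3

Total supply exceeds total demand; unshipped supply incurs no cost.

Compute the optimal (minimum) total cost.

One minimum-cost allocation:
  A to Substation2: 30 × 5 = 150
  A to Substation3: 5 × 10 = 50
  B to Substation1: 5 × 6 = 30
  B to Substation3: 5 × 10 = 50
  C to Substation3: 55 × 20 = 1100
Total = 150 + 50 + 30 + 50 + 1100 = 1380.

1380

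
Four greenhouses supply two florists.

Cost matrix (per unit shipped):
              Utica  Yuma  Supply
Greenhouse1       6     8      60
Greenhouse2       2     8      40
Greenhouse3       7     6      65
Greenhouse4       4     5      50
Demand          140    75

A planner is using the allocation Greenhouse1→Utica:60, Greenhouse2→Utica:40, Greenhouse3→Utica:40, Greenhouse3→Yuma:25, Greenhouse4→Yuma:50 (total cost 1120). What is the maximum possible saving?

Current plan cost = 60·6 + 40·2 + 40·7 + 25·6 + 50·5 = 1120.
Optimal plan:
  Greenhouse1–Utica: 60 bunches
  Greenhouse2–Utica: 40 bunches
  Greenhouse3–Yuma: 65 bunches
  Greenhouse4–Utica: 40 bunches
  Greenhouse4–Yuma: 10 bunches
Optimal cost = 1040.
Saving = 1120 − 1040 = 80.

80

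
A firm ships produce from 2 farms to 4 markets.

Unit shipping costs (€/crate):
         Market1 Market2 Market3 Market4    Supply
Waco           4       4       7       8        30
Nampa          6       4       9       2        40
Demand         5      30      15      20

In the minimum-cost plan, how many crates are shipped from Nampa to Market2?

The minimum-cost plan:
  Waco->Market1: 5 × €4 = €20
  Waco->Market2: 10 × €4 = €40
  Waco->Market3: 15 × €7 = €105
  Nampa->Market2: 20 × €4 = €80
  Nampa->Market4: 20 × €2 = €40
Total cost = €285.
So Nampa→Market2 carries 20 crates.

20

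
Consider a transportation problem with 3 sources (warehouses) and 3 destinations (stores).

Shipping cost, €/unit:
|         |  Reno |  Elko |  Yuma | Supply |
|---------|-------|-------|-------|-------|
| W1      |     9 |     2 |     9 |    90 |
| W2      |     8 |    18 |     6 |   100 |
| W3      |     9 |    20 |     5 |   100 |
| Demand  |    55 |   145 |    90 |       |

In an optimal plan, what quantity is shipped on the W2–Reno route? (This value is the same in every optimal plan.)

45

The minimum-cost plan:
  W1–Elko: 90 units
  W2–Reno: 45 units
  W2–Elko: 55 units
  W3–Reno: 10 units
  W3–Yuma: 90 units
Total cost = €2070.
So W2→Reno carries 45 units.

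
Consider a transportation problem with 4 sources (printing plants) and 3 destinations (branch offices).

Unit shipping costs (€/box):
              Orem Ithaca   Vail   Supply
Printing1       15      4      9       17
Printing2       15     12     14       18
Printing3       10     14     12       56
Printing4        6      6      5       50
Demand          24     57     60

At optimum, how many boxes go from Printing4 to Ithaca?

The minimum-cost plan:
  Printing1–Ithaca: 17 × €4 = €68
  Printing2–Ithaca: 18 × €12 = €216
  Printing3–Orem: 24 × €10 = €240
  Printing3–Vail: 32 × €12 = €384
  Printing4–Ithaca: 22 × €6 = €132
  Printing4–Vail: 28 × €5 = €140
Total cost = €1180.
So Printing4→Ithaca carries 22 boxes.

22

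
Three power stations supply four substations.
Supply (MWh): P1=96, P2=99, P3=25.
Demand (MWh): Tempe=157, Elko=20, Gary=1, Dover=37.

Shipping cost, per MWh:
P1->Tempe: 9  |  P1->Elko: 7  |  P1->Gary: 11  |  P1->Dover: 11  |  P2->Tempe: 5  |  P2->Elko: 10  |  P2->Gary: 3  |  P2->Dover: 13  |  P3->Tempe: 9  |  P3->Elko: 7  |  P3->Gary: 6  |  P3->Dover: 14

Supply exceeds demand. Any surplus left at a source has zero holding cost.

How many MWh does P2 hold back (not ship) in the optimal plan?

0

Minimum-cost shipments:
  P1→Tempe: 34 × 9 = 306
  P1→Elko: 20 × 7 = 140
  P1→Dover: 37 × 11 = 407
  P2→Tempe: 99 × 5 = 495
  P3→Tempe: 24 × 9 = 216
  P3→Gary: 1 × 6 = 6
Total cost = 1570.
P2 ships 99 of its 99, leaving 0.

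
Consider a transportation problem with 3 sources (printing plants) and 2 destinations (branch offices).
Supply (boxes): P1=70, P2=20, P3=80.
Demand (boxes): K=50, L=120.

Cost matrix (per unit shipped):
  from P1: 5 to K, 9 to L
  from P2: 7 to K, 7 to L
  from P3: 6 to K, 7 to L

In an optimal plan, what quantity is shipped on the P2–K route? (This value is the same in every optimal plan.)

0

The minimum-cost plan:
  P1–K: 50 boxes
  P1–L: 20 boxes
  P2–L: 20 boxes
  P3–L: 80 boxes
Total cost = 1130.
The route P2→K is not used.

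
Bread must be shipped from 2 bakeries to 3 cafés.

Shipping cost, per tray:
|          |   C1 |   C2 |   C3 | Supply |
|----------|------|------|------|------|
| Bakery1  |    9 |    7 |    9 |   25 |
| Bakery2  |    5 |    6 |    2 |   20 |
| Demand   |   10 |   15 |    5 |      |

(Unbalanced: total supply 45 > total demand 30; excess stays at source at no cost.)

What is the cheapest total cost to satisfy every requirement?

160

One minimum-cost allocation:
  Bakery1 to C2: 10 × 7 = 70
  Bakery2 to C1: 10 × 5 = 50
  Bakery2 to C2: 5 × 6 = 30
  Bakery2 to C3: 5 × 2 = 10
Total = 70 + 50 + 30 + 10 = 160.
(Supply check: Bakery1 ships 10; Bakery2 ships 20.)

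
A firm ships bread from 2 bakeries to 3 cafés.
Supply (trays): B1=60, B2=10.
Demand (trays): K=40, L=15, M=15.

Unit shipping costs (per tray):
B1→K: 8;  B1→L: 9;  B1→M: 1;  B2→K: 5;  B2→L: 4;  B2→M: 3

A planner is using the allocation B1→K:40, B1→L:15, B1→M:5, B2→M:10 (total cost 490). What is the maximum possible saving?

70

Current plan cost = 40·8 + 15·9 + 5·1 + 10·3 = 490.
Optimal plan:
  B1→K: 40 trays
  B1→L: 5 trays
  B1→M: 15 trays
  B2→L: 10 trays
Optimal cost = 420.
Saving = 490 − 420 = 70.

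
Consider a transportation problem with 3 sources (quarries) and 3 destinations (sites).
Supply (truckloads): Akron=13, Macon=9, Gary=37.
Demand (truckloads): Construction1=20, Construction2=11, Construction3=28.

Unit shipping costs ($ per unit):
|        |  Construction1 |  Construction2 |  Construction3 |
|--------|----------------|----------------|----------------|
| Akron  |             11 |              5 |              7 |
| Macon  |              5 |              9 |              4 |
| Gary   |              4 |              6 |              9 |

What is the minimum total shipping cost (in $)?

One minimum-cost allocation:
  Akron→Construction3: 13 × $7 = $91
  Macon→Construction3: 9 × $4 = $36
  Gary→Construction1: 20 × $4 = $80
  Gary→Construction2: 11 × $6 = $66
  Gary→Construction3: 6 × $9 = $54
Total = 91 + 36 + 80 + 66 + 54 = $327.

327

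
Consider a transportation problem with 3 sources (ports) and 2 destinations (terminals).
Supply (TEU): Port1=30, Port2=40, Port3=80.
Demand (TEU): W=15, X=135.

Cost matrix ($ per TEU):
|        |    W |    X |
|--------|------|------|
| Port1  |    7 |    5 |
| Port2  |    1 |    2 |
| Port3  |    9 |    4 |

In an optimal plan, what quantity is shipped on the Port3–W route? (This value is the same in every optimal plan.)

Optimal shipments:
  Port1->X: 30 × $5 = $150
  Port2->W: 15 × $1 = $15
  Port2->X: 25 × $2 = $50
  Port3->X: 80 × $4 = $320
Total cost = $535.
The route Port3→W is not used.

0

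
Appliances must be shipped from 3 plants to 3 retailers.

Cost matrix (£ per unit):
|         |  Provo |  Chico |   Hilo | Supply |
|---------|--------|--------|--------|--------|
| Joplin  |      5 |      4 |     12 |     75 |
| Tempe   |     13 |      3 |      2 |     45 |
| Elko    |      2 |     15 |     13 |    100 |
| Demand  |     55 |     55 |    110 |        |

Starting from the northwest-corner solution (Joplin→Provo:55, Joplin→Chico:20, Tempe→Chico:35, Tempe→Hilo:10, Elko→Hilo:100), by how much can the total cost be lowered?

Current plan cost = 55·5 + 20·4 + 35·3 + 10·2 + 100·13 = £1780.
Optimal plan:
  Joplin to Chico: 55 units
  Joplin to Hilo: 20 units
  Tempe to Hilo: 45 units
  Elko to Provo: 55 units
  Elko to Hilo: 45 units
Optimal cost = £1245.
Saving = 1780 − 1245 = £535.

535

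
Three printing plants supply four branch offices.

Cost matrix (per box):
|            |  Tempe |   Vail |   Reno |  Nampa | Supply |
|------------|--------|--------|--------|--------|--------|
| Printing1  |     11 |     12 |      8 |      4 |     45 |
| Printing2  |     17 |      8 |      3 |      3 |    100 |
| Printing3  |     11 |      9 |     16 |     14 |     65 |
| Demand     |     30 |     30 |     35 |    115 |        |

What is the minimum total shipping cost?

1150

One minimum-cost allocation:
  Printing1→Nampa: 45 × 4 = 180
  Printing2→Reno: 35 × 3 = 105
  Printing2→Nampa: 65 × 3 = 195
  Printing3→Tempe: 30 × 11 = 330
  Printing3→Vail: 30 × 9 = 270
  Printing3→Nampa: 5 × 14 = 70
Total = 180 + 105 + 195 + 330 + 270 + 70 = 1150.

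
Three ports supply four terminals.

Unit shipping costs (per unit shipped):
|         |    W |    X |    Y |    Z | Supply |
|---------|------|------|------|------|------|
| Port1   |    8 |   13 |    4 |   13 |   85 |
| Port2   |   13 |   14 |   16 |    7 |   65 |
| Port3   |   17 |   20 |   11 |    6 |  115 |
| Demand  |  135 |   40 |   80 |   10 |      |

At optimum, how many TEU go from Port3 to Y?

Optimal shipments:
  Port1->W: 85 × 8 = 680
  Port2->W: 25 × 13 = 325
  Port2->X: 40 × 14 = 560
  Port3->W: 25 × 17 = 425
  Port3->Y: 80 × 11 = 880
  Port3->Z: 10 × 6 = 60
Total cost = 2930.
So Port3→Y carries 80 TEU.

80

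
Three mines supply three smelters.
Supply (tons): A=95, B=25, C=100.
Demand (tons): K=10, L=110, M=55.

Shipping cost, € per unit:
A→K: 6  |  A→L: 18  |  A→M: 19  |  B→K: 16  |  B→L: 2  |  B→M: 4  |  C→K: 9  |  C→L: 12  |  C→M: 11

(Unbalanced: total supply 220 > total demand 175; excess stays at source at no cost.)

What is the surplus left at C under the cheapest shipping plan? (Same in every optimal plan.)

0

Minimum-cost shipments:
  A to K: 10 × €6 = €60
  A to L: 40 × €18 = €720
  B to L: 25 × €2 = €50
  C to L: 45 × €12 = €540
  C to M: 55 × €11 = €605
Total cost = €1975.
C ships 100 of its 100, leaving 0.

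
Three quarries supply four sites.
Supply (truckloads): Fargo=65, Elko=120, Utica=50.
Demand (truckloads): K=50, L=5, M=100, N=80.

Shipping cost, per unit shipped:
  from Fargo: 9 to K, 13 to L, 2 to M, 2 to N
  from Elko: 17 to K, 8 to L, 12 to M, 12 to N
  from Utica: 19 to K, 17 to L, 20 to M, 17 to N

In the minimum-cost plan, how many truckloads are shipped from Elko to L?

The minimum-cost plan:
  Fargo–N: 65 × 2 = 130
  Elko–L: 5 × 8 = 40
  Elko–M: 100 × 12 = 1200
  Elko–N: 15 × 12 = 180
  Utica–K: 50 × 19 = 950
Total cost = 2500.
So Elko→L carries 5 truckloads.

5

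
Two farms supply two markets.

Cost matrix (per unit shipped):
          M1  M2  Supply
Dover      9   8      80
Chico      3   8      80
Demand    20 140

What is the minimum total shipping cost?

1180

A cheapest plan:
  Dover to M2: 80 × 8 = 640
  Chico to M1: 20 × 3 = 60
  Chico to M2: 60 × 8 = 480
Total = 640 + 60 + 480 = 1180.
(Supply check: Dover ships 80; Chico ships 80.)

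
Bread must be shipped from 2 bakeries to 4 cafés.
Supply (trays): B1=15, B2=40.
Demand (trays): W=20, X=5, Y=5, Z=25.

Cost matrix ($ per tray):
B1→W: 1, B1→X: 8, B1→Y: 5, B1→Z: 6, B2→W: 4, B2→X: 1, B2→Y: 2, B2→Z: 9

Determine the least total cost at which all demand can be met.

Optimal allocation:
  B1→W: 15 trays
  B2→W: 5 trays
  B2→X: 5 trays
  B2→Y: 5 trays
  B2→Z: 25 trays
Total cost = $275.

275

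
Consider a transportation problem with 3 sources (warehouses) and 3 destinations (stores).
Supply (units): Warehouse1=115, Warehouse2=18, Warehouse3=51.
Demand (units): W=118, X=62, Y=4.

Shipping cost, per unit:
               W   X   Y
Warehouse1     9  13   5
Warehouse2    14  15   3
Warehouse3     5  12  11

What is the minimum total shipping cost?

1704

A cheapest plan:
  Warehouse1->W: 67 × 9 = 603
  Warehouse1->X: 48 × 13 = 624
  Warehouse2->X: 14 × 15 = 210
  Warehouse2->Y: 4 × 3 = 12
  Warehouse3->W: 51 × 5 = 255
Total = 603 + 624 + 210 + 12 + 255 = 1704.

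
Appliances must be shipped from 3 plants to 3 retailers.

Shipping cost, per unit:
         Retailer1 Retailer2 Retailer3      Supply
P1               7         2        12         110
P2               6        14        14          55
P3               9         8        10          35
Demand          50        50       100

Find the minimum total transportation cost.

One minimum-cost allocation:
  P1 to Retailer2: 50 × 2 = 100
  P1 to Retailer3: 60 × 12 = 720
  P2 to Retailer1: 50 × 6 = 300
  P2 to Retailer3: 5 × 14 = 70
  P3 to Retailer3: 35 × 10 = 350
Total = 100 + 720 + 300 + 70 + 350 = 1540.

1540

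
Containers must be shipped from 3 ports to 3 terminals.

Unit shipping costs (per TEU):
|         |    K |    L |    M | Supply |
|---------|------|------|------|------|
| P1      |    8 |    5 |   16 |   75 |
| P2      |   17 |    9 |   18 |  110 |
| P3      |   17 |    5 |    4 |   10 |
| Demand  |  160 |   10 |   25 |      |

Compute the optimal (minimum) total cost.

An optimal shipping plan:
  P1->K: 75 TEU
  P2->K: 85 TEU
  P2->L: 10 TEU
  P2->M: 15 TEU
  P3->M: 10 TEU
Total cost = 2445.

2445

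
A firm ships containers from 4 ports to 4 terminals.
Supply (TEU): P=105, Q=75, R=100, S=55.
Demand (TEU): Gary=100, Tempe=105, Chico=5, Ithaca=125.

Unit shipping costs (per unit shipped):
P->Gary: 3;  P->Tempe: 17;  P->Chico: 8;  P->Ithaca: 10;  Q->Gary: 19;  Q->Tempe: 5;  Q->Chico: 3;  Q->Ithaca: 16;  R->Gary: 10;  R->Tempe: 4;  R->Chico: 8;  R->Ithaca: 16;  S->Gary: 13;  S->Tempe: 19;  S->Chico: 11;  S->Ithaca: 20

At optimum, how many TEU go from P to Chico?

0

Optimal shipments:
  P→Gary: 45 TEU
  P→Ithaca: 60 TEU
  Q→Tempe: 5 TEU
  Q→Chico: 5 TEU
  Q→Ithaca: 65 TEU
  R→Tempe: 100 TEU
  S→Gary: 55 TEU
Total cost = 2930.
The route P→Chico is not used.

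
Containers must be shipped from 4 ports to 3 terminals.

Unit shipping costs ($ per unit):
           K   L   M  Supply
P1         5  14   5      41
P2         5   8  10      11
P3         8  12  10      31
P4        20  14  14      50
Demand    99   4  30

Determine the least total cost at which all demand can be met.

1304

Optimal allocation:
  P1–K: 41 × $5 = $205
  P2–K: 11 × $5 = $55
  P3–K: 31 × $8 = $248
  P4–K: 16 × $20 = $320
  P4–L: 4 × $14 = $56
  P4–M: 30 × $14 = $420
Total = 205 + 55 + 248 + 320 + 56 + 420 = $1304.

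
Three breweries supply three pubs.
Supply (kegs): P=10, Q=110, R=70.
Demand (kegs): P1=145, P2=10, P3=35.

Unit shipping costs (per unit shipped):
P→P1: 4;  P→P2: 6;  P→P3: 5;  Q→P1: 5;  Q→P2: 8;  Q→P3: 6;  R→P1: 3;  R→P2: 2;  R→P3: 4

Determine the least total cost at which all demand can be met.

825

An optimal shipping plan:
  P→P3: 10 × 5 = 50
  Q→P1: 110 × 5 = 550
  R→P1: 35 × 3 = 105
  R→P2: 10 × 2 = 20
  R→P3: 25 × 4 = 100
Total = 50 + 550 + 105 + 20 + 100 = 825.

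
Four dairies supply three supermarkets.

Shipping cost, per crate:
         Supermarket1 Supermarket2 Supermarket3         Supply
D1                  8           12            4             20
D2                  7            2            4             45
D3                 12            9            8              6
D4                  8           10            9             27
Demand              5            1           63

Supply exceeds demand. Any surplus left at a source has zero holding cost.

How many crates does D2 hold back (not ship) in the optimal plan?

0

An optimal plan:
  D1 to Supermarket3: 20 crates
  D2 to Supermarket1: 1 crates
  D2 to Supermarket2: 1 crates
  D2 to Supermarket3: 43 crates
  D4 to Supermarket1: 4 crates
Total cost = 293.
D2 ships 45 of its 45, leaving 0.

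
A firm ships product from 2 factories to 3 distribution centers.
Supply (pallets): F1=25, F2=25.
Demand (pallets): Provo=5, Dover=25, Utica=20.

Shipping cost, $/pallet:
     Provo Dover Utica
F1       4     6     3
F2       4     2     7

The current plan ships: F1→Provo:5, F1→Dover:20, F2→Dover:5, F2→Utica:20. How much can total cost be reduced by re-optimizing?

Current plan cost = 5·4 + 20·6 + 5·2 + 20·7 = $290.
Optimal plan:
  F1->Provo: 5 pallets
  F1->Utica: 20 pallets
  F2->Dover: 25 pallets
Optimal cost = $130.
Saving = 290 − 130 = $160.

160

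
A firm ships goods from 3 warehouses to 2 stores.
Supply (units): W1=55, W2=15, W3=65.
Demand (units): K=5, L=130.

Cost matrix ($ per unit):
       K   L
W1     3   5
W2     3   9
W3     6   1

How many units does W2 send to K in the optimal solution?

5

Solving gives:
  W1 to L: 55 × $5 = $275
  W2 to K: 5 × $3 = $15
  W2 to L: 10 × $9 = $90
  W3 to L: 65 × $1 = $65
Total cost = $445.
So W2→K carries 5 units.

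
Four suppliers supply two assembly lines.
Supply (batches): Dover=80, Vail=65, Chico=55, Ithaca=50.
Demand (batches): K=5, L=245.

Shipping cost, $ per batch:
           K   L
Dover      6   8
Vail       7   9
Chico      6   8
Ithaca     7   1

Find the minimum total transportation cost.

1705

An optimal shipping plan:
  Dover–K: 5 batches
  Dover–L: 75 batches
  Vail–L: 65 batches
  Chico–L: 55 batches
  Ithaca–L: 50 batches
Total cost = $1705.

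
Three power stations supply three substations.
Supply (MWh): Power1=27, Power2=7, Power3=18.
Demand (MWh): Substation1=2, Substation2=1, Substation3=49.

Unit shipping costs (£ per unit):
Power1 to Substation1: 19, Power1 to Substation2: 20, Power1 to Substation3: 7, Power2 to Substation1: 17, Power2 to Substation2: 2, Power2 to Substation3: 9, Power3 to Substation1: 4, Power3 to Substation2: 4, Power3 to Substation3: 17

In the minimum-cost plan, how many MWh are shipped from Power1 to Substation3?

Optimal shipments:
  Power1→Substation3: 27 × £7 = £189
  Power2→Substation3: 7 × £9 = £63
  Power3→Substation1: 2 × £4 = £8
  Power3→Substation2: 1 × £4 = £4
  Power3→Substation3: 15 × £17 = £255
Total cost = £519.
So Power1→Substation3 carries 27 MWh.

27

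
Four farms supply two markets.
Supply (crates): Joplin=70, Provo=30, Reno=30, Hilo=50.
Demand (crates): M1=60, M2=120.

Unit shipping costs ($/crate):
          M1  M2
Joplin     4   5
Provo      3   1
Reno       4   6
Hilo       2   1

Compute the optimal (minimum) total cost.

A cheapest plan:
  Joplin->M1: 30 × $4 = $120
  Joplin->M2: 40 × $5 = $200
  Provo->M2: 30 × $1 = $30
  Reno->M1: 30 × $4 = $120
  Hilo->M2: 50 × $1 = $50
Total = 120 + 200 + 30 + 120 + 50 = $520.
(Supply check: Joplin ships 70; Provo ships 30; Reno ships 30; Hilo ships 50.)

520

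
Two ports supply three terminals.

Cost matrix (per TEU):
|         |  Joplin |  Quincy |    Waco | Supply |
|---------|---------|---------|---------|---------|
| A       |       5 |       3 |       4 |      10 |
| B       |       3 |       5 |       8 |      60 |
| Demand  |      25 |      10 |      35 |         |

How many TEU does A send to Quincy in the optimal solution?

0

Optimal shipments:
  A->Waco: 10 × 4 = 40
  B->Joplin: 25 × 3 = 75
  B->Quincy: 10 × 5 = 50
  B->Waco: 25 × 8 = 200
Total cost = 365.
The route A→Quincy is not used.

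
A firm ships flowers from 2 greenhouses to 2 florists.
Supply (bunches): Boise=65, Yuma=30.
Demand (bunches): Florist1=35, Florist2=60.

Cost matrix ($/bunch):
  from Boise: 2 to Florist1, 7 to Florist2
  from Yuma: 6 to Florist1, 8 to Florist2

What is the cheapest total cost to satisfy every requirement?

An optimal shipping plan:
  Boise→Florist1: 35 × $2 = $70
  Boise→Florist2: 30 × $7 = $210
  Yuma→Florist2: 30 × $8 = $240
Total = 70 + 210 + 240 = $520.

520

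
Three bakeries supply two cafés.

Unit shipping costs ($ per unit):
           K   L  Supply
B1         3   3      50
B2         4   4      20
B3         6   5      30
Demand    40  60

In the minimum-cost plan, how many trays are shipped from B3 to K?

0

Optimal shipments:
  B1 to K: 40 × $3 = $120
  B1 to L: 10 × $3 = $30
  B2 to L: 20 × $4 = $80
  B3 to L: 30 × $5 = $150
Total cost = $380.
The route B3→K is not used.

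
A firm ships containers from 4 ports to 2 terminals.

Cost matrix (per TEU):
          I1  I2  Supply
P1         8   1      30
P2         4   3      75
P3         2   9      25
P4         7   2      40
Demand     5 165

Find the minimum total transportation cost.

Optimal allocation:
  P1->I2: 30 TEU
  P2->I2: 75 TEU
  P3->I1: 5 TEU
  P3->I2: 20 TEU
  P4->I2: 40 TEU
Total cost = 525.

525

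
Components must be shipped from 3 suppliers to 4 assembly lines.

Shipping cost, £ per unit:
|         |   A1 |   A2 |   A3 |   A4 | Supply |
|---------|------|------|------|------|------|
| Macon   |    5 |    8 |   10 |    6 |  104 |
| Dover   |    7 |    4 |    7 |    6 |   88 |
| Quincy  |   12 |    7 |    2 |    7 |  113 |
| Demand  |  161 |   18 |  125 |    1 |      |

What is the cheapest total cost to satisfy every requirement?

A cheapest plan:
  Macon–A1: 104 × £5 = £520
  Dover–A1: 57 × £7 = £399
  Dover–A2: 18 × £4 = £72
  Dover–A3: 12 × £7 = £84
  Dover–A4: 1 × £6 = £6
  Quincy–A3: 113 × £2 = £226
Total = 520 + 399 + 72 + 84 + 6 + 226 = £1307.

1307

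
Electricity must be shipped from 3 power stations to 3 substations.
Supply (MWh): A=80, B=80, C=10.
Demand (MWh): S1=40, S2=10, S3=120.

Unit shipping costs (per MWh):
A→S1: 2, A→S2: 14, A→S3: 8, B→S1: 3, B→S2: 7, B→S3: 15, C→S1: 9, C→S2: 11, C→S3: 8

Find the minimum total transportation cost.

1360

An optimal shipping plan:
  A→S3: 80 MWh
  B→S1: 40 MWh
  B→S2: 10 MWh
  B→S3: 30 MWh
  C→S3: 10 MWh
Total cost = 1360.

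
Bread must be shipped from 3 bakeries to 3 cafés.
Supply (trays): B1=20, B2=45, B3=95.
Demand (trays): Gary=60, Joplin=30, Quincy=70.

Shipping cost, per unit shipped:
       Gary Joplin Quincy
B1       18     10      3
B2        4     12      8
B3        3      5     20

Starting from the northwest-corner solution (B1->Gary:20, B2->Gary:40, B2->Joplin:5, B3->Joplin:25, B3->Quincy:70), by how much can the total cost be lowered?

1255

Current plan cost = 20·18 + 40·4 + 5·12 + 25·5 + 70·20 = 2105.
Optimal plan:
  B1 to Quincy: 20 × 3 = 60
  B2 to Quincy: 45 × 8 = 360
  B3 to Gary: 60 × 3 = 180
  B3 to Joplin: 30 × 5 = 150
  B3 to Quincy: 5 × 20 = 100
Optimal cost = 850.
Saving = 2105 − 850 = 1255.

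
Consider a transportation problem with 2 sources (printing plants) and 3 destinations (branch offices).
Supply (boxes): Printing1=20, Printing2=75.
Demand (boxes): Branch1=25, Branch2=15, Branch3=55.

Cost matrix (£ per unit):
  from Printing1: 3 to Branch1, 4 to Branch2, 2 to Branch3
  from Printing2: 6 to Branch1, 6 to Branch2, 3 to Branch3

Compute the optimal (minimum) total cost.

A cheapest plan:
  Printing1–Branch1: 20 boxes
  Printing2–Branch1: 5 boxes
  Printing2–Branch2: 15 boxes
  Printing2–Branch3: 55 boxes
Total cost = £345.

345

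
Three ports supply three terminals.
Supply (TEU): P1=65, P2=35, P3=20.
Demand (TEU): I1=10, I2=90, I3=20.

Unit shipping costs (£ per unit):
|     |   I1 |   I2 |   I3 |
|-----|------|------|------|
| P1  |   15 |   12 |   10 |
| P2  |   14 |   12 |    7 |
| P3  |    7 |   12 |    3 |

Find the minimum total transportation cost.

A cheapest plan:
  P1→I2: 65 × £12 = £780
  P2→I2: 25 × £12 = £300
  P2→I3: 10 × £7 = £70
  P3→I1: 10 × £7 = £70
  P3→I3: 10 × £3 = £30
Total = 780 + 300 + 70 + 70 + 30 = £1250.
(Supply check: P1 ships 65; P2 ships 35; P3 ships 20.)

1250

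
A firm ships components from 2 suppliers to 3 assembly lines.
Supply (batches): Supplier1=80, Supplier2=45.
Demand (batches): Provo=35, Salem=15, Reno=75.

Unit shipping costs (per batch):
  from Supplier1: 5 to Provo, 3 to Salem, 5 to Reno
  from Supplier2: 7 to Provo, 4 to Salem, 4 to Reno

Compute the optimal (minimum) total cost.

550

Optimal allocation:
  Supplier1 to Provo: 35 × 5 = 175
  Supplier1 to Salem: 15 × 3 = 45
  Supplier1 to Reno: 30 × 5 = 150
  Supplier2 to Reno: 45 × 4 = 180
Total = 175 + 45 + 150 + 180 = 550.
(Supply check: Supplier1 ships 80; Supplier2 ships 45.)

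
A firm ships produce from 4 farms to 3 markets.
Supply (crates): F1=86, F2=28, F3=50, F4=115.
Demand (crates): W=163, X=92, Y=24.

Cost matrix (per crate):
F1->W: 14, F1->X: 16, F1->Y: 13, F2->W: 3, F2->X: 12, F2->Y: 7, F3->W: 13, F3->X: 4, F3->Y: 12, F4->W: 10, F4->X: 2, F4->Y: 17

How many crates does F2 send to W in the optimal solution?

Optimal shipments:
  F1–W: 62 crates
  F1–Y: 24 crates
  F2–W: 28 crates
  F3–X: 50 crates
  F4–W: 73 crates
  F4–X: 42 crates
Total cost = 2278.
So F2→W carries 28 crates.

28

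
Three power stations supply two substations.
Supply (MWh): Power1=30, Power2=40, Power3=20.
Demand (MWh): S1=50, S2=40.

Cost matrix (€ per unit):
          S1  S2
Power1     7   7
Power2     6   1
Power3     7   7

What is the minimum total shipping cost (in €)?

390

An optimal shipping plan:
  Power1–S1: 30 × €7 = €210
  Power2–S2: 40 × €1 = €40
  Power3–S1: 20 × €7 = €140
Total = 210 + 40 + 140 = €390.
(Supply check: Power1 ships 30; Power2 ships 40; Power3 ships 20.)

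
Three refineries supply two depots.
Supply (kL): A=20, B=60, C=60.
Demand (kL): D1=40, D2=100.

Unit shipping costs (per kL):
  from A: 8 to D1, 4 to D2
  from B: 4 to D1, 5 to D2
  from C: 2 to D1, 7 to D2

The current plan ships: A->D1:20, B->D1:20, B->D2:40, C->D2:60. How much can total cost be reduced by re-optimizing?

260

Current plan cost = 20·8 + 20·4 + 40·5 + 60·7 = 860.
Optimal plan:
  A→D2: 20 × 4 = 80
  B→D2: 60 × 5 = 300
  C→D1: 40 × 2 = 80
  C→D2: 20 × 7 = 140
Optimal cost = 600.
Saving = 860 − 600 = 260.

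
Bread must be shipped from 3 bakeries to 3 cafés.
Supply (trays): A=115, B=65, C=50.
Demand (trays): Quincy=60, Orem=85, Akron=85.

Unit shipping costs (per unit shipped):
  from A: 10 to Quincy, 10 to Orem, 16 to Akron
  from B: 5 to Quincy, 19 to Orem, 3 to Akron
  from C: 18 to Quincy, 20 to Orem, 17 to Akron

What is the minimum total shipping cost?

A cheapest plan:
  A to Quincy: 30 × 10 = 300
  A to Orem: 85 × 10 = 850
  B to Akron: 65 × 3 = 195
  C to Quincy: 30 × 18 = 540
  C to Akron: 20 × 17 = 340
Total = 300 + 850 + 195 + 540 + 340 = 2225.

2225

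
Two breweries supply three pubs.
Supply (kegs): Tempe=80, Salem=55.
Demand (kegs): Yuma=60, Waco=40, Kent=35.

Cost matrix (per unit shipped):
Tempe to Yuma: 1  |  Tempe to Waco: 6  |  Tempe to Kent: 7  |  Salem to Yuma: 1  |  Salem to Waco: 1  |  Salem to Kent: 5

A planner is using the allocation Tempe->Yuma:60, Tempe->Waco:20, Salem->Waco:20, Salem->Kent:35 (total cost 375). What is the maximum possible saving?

Current plan cost = 60·1 + 20·6 + 20·1 + 35·5 = 375.
Optimal plan:
  Tempe->Yuma: 60 × 1 = 60
  Tempe->Kent: 20 × 7 = 140
  Salem->Waco: 40 × 1 = 40
  Salem->Kent: 15 × 5 = 75
Optimal cost = 315.
Saving = 375 − 315 = 60.

60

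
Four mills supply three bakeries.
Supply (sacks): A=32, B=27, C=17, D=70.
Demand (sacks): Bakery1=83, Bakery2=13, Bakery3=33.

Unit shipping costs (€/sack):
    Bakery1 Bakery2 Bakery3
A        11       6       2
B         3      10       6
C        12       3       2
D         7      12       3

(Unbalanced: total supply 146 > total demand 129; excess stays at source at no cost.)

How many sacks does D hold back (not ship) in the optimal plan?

Minimum-cost shipments:
  A→Bakery3: 29 × €2 = €58
  B→Bakery1: 27 × €3 = €81
  C→Bakery2: 13 × €3 = €39
  C→Bakery3: 4 × €2 = €8
  D→Bakery1: 56 × €7 = €392
Total cost = €578.
D ships 56 of its 70, leaving 14.

14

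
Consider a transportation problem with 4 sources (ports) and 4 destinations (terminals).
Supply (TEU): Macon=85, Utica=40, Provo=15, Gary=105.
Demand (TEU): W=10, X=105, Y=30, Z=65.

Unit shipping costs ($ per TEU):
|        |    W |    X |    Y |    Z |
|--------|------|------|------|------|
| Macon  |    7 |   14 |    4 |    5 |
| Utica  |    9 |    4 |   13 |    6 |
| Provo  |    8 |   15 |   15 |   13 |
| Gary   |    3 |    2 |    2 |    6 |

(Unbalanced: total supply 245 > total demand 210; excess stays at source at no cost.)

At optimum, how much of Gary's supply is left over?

0

An optimal plan:
  Macon→Z: 65 × $5 = $325
  Utica→X: 40 × $4 = $160
  Gary→W: 10 × $3 = $30
  Gary→X: 65 × $2 = $130
  Gary→Y: 30 × $2 = $60
Total cost = $705.
Gary ships 105 of its 105, leaving 0.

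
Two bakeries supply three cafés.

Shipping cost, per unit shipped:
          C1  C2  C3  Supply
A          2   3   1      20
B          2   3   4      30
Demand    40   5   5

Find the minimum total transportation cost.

An optimal shipping plan:
  A–C1: 10 × 2 = 20
  A–C2: 5 × 3 = 15
  A–C3: 5 × 1 = 5
  B–C1: 30 × 2 = 60
Total = 20 + 15 + 5 + 60 = 100.
(Supply check: A ships 20; B ships 30.)

100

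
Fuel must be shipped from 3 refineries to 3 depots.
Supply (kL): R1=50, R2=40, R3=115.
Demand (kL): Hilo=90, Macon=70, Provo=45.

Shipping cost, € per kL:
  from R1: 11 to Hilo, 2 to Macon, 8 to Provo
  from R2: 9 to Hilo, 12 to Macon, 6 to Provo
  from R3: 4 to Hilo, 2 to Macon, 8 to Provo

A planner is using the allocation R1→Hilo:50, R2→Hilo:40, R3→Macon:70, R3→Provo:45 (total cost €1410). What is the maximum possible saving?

630

Current plan cost = 50·11 + 40·9 + 70·2 + 45·8 = €1410.
Optimal plan:
  R1->Macon: 45 × €2 = €90
  R1->Provo: 5 × €8 = €40
  R2->Provo: 40 × €6 = €240
  R3->Hilo: 90 × €4 = €360
  R3->Macon: 25 × €2 = €50
Optimal cost = €780.
Saving = 1410 − 780 = €630.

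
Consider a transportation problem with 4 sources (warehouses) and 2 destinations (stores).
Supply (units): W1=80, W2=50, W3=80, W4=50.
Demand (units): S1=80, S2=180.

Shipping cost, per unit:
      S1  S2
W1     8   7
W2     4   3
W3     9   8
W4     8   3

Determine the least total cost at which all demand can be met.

1580

A cheapest plan:
  W1 to S1: 80 × 8 = 640
  W2 to S2: 50 × 3 = 150
  W3 to S2: 80 × 8 = 640
  W4 to S2: 50 × 3 = 150
Total = 640 + 150 + 640 + 150 = 1580.
(Supply check: W1 ships 80; W2 ships 50; W3 ships 80; W4 ships 50.)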